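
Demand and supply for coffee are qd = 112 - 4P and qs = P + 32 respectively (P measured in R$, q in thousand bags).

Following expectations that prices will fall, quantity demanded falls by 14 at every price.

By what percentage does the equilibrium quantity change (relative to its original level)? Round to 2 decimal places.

-5.83

Before the shock: 112 - 4P = P + 32 ⇒ 80 = 5P ⇒ P = 16, q = 48.
With the change applied: demand qd = 98 - 4P, supply qs = P + 32.
Setting them equal: 98 - 4P = P + 32 → 66 = 5P, so P = 13.2 and q = 45.2.
%Δq = (45.2 − 48) / 48 × 100 = -5.83%.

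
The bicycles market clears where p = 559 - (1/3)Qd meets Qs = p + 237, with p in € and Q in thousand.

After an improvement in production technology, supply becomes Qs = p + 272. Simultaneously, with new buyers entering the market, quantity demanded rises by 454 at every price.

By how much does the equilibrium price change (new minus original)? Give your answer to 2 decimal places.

Initially, 1677 - 3p = p + 237, so 1440 = 4p and p = 360, Q = 597.
The new curves are Qd = 2131 - 3p (demand) and Qs = p + 272 (supply).
Setting them equal: 2131 - 3p = p + 272 → 1859 = 4p, so p = 464.75 and Q = 736.75.
Δp = 464.75 − 360 = +104.75.

+104.75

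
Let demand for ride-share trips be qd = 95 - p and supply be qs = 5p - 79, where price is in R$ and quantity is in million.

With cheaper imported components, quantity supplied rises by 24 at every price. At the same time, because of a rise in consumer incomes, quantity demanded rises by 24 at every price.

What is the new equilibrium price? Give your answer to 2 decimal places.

29.00

Initially, 95 - p = 5p - 79, so 174 = 6p and p = 29, q = 66.
The new curves are qd = 119 - p (demand) and qs = 5p - 55 (supply).
Equate the new curves: 119 - p = 5p - 55, giving 174 = 6p, p = 29, q = 90.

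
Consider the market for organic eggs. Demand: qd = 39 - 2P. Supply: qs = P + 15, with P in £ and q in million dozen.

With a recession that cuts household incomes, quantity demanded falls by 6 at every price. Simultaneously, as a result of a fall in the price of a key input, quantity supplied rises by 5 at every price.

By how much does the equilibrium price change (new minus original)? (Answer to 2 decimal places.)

Initially, 39 - 2P = P + 15, so 24 = 3P and P = 8, q = 23.
The new curves are qd = 33 - 2P (demand) and qs = P + 20 (supply).
New equilibrium: 33 - 2P = P + 20 ⇒ 13 = 3P ⇒ P = 13/3 ≈ 4.3333, q = 73/3 ≈ 24.3333.
ΔP = 4.3333 − 8 = -3.67.

-3.67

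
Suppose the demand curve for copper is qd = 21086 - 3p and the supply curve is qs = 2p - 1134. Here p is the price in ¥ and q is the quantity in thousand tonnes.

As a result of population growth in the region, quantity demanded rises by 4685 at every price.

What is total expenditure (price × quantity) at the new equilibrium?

51808268

Solve the original market: 21086 - 3p = 2p - 1134, hence p = 4444 and q = 7754.
With the change applied: demand qd = 25771 - 3p, supply qs = 2p - 1134.
Equate the new curves: 25771 - 3p = 2p - 1134, giving 26905 = 5p, p = 5381, q = 9628.
New expenditure = 5381 × 9628 = 51808268.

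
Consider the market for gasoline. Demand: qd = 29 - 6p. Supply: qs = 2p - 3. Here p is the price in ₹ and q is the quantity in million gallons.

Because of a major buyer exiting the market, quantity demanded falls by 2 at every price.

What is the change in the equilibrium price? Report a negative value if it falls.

Solve the original market: 29 - 6p = 2p - 3, hence p = 4 and q = 5.
The new curves are qd = 27 - 6p (demand) and qs = 2p - 3 (supply).
Setting them equal: 27 - 6p = 2p - 3 → 30 = 8p, so p = 3.75 and q = 4.5.
Δp = 3.75 − 4 = -0.25.

-0.25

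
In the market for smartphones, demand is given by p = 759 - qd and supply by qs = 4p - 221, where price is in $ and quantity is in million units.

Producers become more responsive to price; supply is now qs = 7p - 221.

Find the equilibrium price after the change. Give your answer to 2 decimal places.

Solve the original market: 759 - p = 4p - 221, hence p = 196 and q = 563.
After the shift, demand is qd = 759 - p and supply is qs = 7p - 221.
Clearing the new market: 759 - p = 7p - 221, so p = 122.5 and q = 636.5.

122.50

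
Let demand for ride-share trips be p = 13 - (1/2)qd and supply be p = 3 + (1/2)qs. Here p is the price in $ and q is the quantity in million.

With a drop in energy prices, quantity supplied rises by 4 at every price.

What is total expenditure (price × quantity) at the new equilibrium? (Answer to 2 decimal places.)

84.00

Initially, 26 - 2p = 2p - 6, so 32 = 4p and p = 8, q = 10.
The shock moves the curves to qd = 26 - 2p and qs = 2p - 2.
New equilibrium: 26 - 2p = 2p - 2 ⇒ 28 = 4p ⇒ p = 7, q = 12.
New expenditure = 7 × 12 = 84.00.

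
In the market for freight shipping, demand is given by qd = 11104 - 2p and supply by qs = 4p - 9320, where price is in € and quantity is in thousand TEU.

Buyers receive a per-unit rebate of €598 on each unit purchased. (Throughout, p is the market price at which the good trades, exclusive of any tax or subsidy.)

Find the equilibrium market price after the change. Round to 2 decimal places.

Solve the original market: 11104 - 2p = 4p - 9320, hence p = 3404 and q = 4296.
Since buyers' out-of-pocket price is the market price minus the rebate, the effective demand curve becomes qd = 12300 - 2p.
Equate the new curves: 12300 - 2p = 4p - 9320, giving 21620 = 6p, p = 10810/3 ≈ 3603.3333, q = 15280/3 ≈ 5093.3333.

3603.33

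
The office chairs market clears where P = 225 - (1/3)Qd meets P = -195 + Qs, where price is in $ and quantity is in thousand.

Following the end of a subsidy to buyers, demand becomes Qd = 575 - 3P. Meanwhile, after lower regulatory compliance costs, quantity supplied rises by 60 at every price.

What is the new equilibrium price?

Before the shock: 675 - 3P = P + 195 ⇒ 480 = 4P ⇒ P = 120, Q = 315.
With the change applied: demand Qd = 575 - 3P, supply Qs = P + 255.
Clearing the new market: 575 - 3P = P + 255, so P = 80 and Q = 335.

80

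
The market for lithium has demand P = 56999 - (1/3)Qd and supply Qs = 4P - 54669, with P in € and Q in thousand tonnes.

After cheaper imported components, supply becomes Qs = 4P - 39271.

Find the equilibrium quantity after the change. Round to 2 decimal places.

80882.14

Original equilibrium: 170997 - 3P = 4P - 54669 gives 225666 = 7P, so P = 32238 and Q = 74283.
The shock moves the curves to Qd = 170997 - 3P and Qs = 4P - 39271.
Setting them equal: 170997 - 3P = 4P - 39271 → 210268 = 7P, so P = 210268/7 ≈ 30038.2857 and Q = 566175/7 ≈ 80882.1429.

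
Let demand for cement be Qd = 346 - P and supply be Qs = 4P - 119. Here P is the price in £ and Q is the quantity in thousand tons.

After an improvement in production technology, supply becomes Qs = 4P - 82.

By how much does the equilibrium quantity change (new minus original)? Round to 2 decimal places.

Initially, 346 - P = 4P - 119, so 465 = 5P and P = 93, Q = 253.
The shock moves the curves to Qd = 346 - P and Qs = 4P - 82.
Setting them equal: 346 - P = 4P - 82 → 428 = 5P, so P = 85.6 and Q = 260.4.
ΔQ = 260.4 − 253 = +7.40.

+7.40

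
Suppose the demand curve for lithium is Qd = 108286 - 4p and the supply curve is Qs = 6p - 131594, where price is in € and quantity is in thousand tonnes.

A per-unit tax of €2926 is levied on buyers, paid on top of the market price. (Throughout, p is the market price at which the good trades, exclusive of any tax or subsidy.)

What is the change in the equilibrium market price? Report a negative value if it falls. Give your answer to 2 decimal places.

Original equilibrium: 108286 - 4p = 6p - 131594 gives 239880 = 10p, so p = 23988 and Q = 12334.
Since buyers pay the price plus the tax, the effective demand curve becomes Qd = 96582 - 4p.
New equilibrium: 96582 - 4p = 6p - 131594 ⇒ 228176 = 10p ⇒ p = 22817.6, Q = 5311.6.
Δp = 22817.6 − 23988 = -1170.40.

-1170.40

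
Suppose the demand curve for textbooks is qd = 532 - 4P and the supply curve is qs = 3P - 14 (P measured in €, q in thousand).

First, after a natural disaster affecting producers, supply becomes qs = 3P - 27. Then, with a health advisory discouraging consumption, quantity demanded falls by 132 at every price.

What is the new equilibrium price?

61

Original equilibrium: 532 - 4P = 3P - 14 gives 546 = 7P, so P = 78 and q = 220.
After the shift, demand is qd = 400 - 4P and supply is qs = 3P - 27.
Clearing the new market: 400 - 4P = 3P - 27, so P = 61 and q = 156.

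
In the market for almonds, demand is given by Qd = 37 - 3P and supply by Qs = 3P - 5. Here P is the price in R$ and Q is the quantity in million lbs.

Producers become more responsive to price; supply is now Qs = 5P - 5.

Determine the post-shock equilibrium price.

5.25

Solve the original market: 37 - 3P = 3P - 5, hence P = 7 and Q = 16.
The new curves are Qd = 37 - 3P (demand) and Qs = 5P - 5 (supply).
Setting them equal: 37 - 3P = 5P - 5 → 42 = 8P, so P = 5.25 and Q = 21.25.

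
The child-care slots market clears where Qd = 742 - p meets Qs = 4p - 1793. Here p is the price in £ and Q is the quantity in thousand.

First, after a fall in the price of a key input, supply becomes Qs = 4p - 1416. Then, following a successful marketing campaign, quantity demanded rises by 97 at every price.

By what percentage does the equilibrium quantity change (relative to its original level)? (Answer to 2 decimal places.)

+65.11

Initially, 742 - p = 4p - 1793, so 2535 = 5p and p = 507, Q = 235.
The new curves are Qd = 839 - p (demand) and Qs = 4p - 1416 (supply).
Equate the new curves: 839 - p = 4p - 1416, giving 2255 = 5p, p = 451, Q = 388.
%ΔQ = (388 − 235) / 235 × 100 = +65.11%.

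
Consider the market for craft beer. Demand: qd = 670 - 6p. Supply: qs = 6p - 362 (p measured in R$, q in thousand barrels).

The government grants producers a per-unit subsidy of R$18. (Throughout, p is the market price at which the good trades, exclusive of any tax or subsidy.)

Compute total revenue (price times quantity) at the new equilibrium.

16016

Solve the original market: 670 - 6p = 6p - 362, hence p = 86 and q = 154.
Since sellers receive the price plus the subsidy, the effective supply curve becomes qs = 6p - 254.
Equate the new curves: 670 - 6p = 6p - 254, giving 924 = 12p, p = 77, q = 208.
New expenditure = 77 × 208 = 16016.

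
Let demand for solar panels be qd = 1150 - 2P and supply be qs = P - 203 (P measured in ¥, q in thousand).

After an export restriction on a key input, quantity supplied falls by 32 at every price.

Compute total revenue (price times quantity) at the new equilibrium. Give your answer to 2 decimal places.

Initially, 1150 - 2P = P - 203, so 1353 = 3P and P = 451, q = 248.
The shock moves the curves to qd = 1150 - 2P and qs = P - 235.
Setting them equal: 1150 - 2P = P - 235 → 1385 = 3P, so P = 1385/3 ≈ 461.6667 and q = 680/3 ≈ 226.6667.
New expenditure = 461.6667 × 226.6667 = 104644.44.

104644.44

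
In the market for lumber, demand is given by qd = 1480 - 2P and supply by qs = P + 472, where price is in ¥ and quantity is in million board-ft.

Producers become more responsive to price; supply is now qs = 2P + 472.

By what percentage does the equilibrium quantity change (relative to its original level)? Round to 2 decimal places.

Original equilibrium: 1480 - 2P = P + 472 gives 1008 = 3P, so P = 336 and q = 808.
With the change applied: demand qd = 1480 - 2P, supply qs = 2P + 472.
Equate the new curves: 1480 - 2P = 2P + 472, giving 1008 = 4P, P = 252, q = 976.
%Δq = (976 − 808) / 808 × 100 = +20.79%.

+20.79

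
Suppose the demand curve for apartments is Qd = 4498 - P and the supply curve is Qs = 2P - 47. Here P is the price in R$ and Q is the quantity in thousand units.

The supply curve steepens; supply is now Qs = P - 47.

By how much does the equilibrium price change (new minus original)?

Before the shock: 4498 - P = 2P - 47 ⇒ 4545 = 3P ⇒ P = 1515, Q = 2983.
The new curves are Qd = 4498 - P (demand) and Qs = P - 47 (supply).
Clearing the new market: 4498 - P = P - 47, so P = 2272.5 and Q = 2225.5.
ΔP = 2272.5 − 1515 = +757.5.

+757.5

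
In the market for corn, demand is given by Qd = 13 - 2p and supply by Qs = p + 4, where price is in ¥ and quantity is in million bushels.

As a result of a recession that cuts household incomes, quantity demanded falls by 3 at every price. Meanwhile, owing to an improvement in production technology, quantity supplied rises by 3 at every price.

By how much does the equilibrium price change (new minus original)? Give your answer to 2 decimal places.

-2.00

Initially, 13 - 2p = p + 4, so 9 = 3p and p = 3, Q = 7.
After the shift, demand is Qd = 10 - 2p and supply is Qs = p + 7.
Clearing the new market: 10 - 2p = p + 7, so p = 1 and Q = 8.
Δp = 1 − 3 = -2.00.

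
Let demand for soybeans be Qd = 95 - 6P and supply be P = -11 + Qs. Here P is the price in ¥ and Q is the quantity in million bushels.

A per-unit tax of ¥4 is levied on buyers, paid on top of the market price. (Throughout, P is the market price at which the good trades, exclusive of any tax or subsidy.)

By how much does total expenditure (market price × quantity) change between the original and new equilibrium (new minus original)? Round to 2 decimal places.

Original equilibrium: 95 - 6P = P + 11 gives 84 = 7P, so P = 12 and Q = 23.
Since buyers pay the price plus the tax, the effective demand curve becomes Qd = 71 - 6P.
New equilibrium: 71 - 6P = P + 11 ⇒ 60 = 7P ⇒ P = 60/7 ≈ 8.5714, Q = 137/7 ≈ 19.5714.
Expenditure moves from 12×23 = 276 to 8.5714×19.5714 = 167.7551; change = -108.24.

-108.24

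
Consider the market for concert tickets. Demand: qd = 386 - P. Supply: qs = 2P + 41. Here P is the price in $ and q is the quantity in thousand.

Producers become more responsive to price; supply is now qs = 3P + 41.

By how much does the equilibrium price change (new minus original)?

-28.75

Initially, 386 - P = 2P + 41, so 345 = 3P and P = 115, q = 271.
The new curves are qd = 386 - P (demand) and qs = 3P + 41 (supply).
Setting them equal: 386 - P = 3P + 41 → 345 = 4P, so P = 86.25 and q = 299.75.
ΔP = 86.25 − 115 = -28.75.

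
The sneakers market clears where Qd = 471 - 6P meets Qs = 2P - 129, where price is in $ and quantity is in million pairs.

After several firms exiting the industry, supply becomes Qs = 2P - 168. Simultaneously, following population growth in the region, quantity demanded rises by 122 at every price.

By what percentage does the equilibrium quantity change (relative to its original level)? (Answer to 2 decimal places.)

+5.95

Solve the original market: 471 - 6P = 2P - 129, hence P = 75 and Q = 21.
The new curves are Qd = 593 - 6P (demand) and Qs = 2P - 168 (supply).
New equilibrium: 593 - 6P = 2P - 168 ⇒ 761 = 8P ⇒ P = 95.125, Q = 22.25.
%ΔQ = (22.25 − 21) / 21 × 100 = +5.95%.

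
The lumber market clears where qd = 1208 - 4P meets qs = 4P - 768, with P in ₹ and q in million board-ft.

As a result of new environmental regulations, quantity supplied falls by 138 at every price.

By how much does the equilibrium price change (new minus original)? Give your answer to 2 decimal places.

+17.25

Solve the original market: 1208 - 4P = 4P - 768, hence P = 247 and q = 220.
The shock moves the curves to qd = 1208 - 4P and qs = 4P - 906.
Setting them equal: 1208 - 4P = 4P - 906 → 2114 = 8P, so P = 264.25 and q = 151.
ΔP = 264.25 − 247 = +17.25.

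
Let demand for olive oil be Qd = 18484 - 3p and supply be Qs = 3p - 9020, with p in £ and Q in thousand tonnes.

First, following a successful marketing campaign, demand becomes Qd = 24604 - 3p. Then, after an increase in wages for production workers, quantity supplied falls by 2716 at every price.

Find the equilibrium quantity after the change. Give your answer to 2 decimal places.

6434.00

Solve the original market: 18484 - 3p = 3p - 9020, hence p = 4584 and Q = 4732.
With the change applied: demand Qd = 24604 - 3p, supply Qs = 3p - 11736.
Equate the new curves: 24604 - 3p = 3p - 11736, giving 36340 = 6p, p = 18170/3 ≈ 6056.6667, Q = 6434.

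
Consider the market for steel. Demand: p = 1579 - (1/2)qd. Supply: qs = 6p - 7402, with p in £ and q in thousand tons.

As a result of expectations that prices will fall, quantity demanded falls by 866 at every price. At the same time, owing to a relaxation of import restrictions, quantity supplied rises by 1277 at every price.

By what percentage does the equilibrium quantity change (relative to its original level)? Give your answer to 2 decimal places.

-63.75

Before the shock: 3158 - 2p = 6p - 7402 ⇒ 10560 = 8p ⇒ p = 1320, q = 518.
After the shift, demand is qd = 2292 - 2p and supply is qs = 6p - 6125.
Equate the new curves: 2292 - 2p = 6p - 6125, giving 8417 = 8p, p = 1052.125, q = 187.75.
%Δq = (187.75 − 518) / 518 × 100 = -63.75%.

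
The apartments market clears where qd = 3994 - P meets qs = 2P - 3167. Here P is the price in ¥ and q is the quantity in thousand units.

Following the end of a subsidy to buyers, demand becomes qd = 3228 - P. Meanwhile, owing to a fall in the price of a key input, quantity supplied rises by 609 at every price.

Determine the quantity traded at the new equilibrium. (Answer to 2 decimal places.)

1299.33

Original equilibrium: 3994 - P = 2P - 3167 gives 7161 = 3P, so P = 2387 and q = 1607.
After the shift, demand is qd = 3228 - P and supply is qs = 2P - 2558.
New equilibrium: 3228 - P = 2P - 2558 ⇒ 5786 = 3P ⇒ P = 5786/3 ≈ 1928.6667, q = 3898/3 ≈ 1299.3333.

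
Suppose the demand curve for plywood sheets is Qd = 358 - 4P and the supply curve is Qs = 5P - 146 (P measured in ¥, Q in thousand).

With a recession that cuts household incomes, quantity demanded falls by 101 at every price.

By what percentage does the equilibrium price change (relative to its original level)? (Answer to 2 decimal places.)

Solve the original market: 358 - 4P = 5P - 146, hence P = 56 and Q = 134.
The shock moves the curves to Qd = 257 - 4P and Qs = 5P - 146.
Equate the new curves: 257 - 4P = 5P - 146, giving 403 = 9P, P = 403/9 ≈ 44.7778, Q = 701/9 ≈ 77.8889.
%ΔP = (44.7778 − 56) / 56 × 100 = -20.04%.

-20.04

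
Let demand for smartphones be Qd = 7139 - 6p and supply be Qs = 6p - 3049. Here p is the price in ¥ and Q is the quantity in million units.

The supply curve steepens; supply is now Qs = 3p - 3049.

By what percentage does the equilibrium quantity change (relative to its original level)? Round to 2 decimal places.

Solve the original market: 7139 - 6p = 6p - 3049, hence p = 849 and Q = 2045.
With the change applied: demand Qd = 7139 - 6p, supply Qs = 3p - 3049.
Setting them equal: 7139 - 6p = 3p - 3049 → 10188 = 9p, so p = 1132 and Q = 347.
%ΔQ = (347 − 2045) / 2045 × 100 = -83.03%.

-83.03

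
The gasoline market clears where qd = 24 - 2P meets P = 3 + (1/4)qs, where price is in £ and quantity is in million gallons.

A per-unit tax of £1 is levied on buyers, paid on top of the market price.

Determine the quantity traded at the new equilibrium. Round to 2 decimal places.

10.67

Before the shock: 24 - 2P = 4P - 12 ⇒ 36 = 6P ⇒ P = 6, q = 12.
Since buyers pay the price plus the tax, the effective demand curve becomes qd = 22 - 2P.
New equilibrium: 22 - 2P = 4P - 12 ⇒ 34 = 6P ⇒ P = 17/3 ≈ 5.6667, q = 32/3 ≈ 10.6667.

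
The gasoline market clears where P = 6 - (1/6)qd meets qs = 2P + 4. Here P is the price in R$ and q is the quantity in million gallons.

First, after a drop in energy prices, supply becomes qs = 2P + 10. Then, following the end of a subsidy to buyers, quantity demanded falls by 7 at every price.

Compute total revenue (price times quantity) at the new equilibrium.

Solve the original market: 36 - 6P = 2P + 4, hence P = 4 and q = 12.
The new curves are qd = 29 - 6P (demand) and qs = 2P + 10 (supply).
Equate the new curves: 29 - 6P = 2P + 10, giving 19 = 8P, P = 2.375, q = 14.75.
New expenditure = 2.375 × 14.75 = 35.03125.

35.03125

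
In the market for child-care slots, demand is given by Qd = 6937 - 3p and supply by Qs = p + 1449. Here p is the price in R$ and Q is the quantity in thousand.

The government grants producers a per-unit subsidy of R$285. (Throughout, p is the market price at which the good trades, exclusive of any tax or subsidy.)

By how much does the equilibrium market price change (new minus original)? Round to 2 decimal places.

Solve the original market: 6937 - 3p = p + 1449, hence p = 1372 and Q = 2821.
Since sellers receive the price plus the subsidy, the effective supply curve becomes Qs = p + 1734.
Clearing the new market: 6937 - 3p = p + 1734, so p = 1300.75 and Q = 3034.75.
Δp = 1300.75 − 1372 = -71.25.

-71.25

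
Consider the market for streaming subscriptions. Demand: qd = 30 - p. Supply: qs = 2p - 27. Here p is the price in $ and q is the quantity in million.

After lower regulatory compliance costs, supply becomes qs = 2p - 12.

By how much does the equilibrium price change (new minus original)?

Before the shock: 30 - p = 2p - 27 ⇒ 57 = 3p ⇒ p = 19, q = 11.
After the shift, demand is qd = 30 - p and supply is qs = 2p - 12.
New equilibrium: 30 - p = 2p - 12 ⇒ 42 = 3p ⇒ p = 14, q = 16.
Δp = 14 − 19 = -5.

-5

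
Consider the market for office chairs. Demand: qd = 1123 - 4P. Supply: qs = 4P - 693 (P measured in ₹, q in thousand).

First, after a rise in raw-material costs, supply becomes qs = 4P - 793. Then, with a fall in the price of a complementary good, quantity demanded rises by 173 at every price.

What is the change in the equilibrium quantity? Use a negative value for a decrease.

+36.5

Before the shock: 1123 - 4P = 4P - 693 ⇒ 1816 = 8P ⇒ P = 227, q = 215.
The new curves are qd = 1296 - 4P (demand) and qs = 4P - 793 (supply).
Equate the new curves: 1296 - 4P = 4P - 793, giving 2089 = 8P, P = 261.125, q = 251.5.
Δq = 251.5 − 215 = +36.5.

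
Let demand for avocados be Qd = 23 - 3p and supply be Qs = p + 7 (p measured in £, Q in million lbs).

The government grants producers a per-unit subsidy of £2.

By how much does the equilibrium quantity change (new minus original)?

Solve the original market: 23 - 3p = p + 7, hence p = 4 and Q = 11.
Since sellers receive the price plus the subsidy, the effective supply curve becomes Qs = p + 9.
Setting them equal: 23 - 3p = p + 9 → 14 = 4p, so p = 3.5 and Q = 12.5.
ΔQ = 12.5 − 11 = +1.5.

+1.5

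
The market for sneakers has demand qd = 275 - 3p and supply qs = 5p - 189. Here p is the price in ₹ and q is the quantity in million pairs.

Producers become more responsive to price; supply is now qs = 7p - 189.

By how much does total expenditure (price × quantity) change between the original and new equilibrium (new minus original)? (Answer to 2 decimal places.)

Before the shock: 275 - 3p = 5p - 189 ⇒ 464 = 8p ⇒ p = 58, q = 101.
The new curves are qd = 275 - 3p (demand) and qs = 7p - 189 (supply).
New equilibrium: 275 - 3p = 7p - 189 ⇒ 464 = 10p ⇒ p = 46.4, q = 135.8.
Expenditure moves from 58×101 = 5858 to 46.4×135.8 = 6301.12; change = +443.12.

+443.12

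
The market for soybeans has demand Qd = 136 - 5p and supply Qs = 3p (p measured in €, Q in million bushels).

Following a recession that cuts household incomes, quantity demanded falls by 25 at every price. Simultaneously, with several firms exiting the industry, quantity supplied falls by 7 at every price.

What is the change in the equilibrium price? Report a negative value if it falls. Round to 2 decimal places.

-2.25

Original equilibrium: 136 - 5p = 3p gives 136 = 8p, so p = 17 and Q = 51.
With the change applied: demand Qd = 111 - 5p, supply Qs = 3p - 7.
Equate the new curves: 111 - 5p = 3p - 7, giving 118 = 8p, p = 14.75, Q = 37.25.
Δp = 14.75 − 17 = -2.25.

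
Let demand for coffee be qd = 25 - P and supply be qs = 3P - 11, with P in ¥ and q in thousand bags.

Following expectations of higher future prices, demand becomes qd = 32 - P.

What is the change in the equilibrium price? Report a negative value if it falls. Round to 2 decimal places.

+1.75

Solve the original market: 25 - P = 3P - 11, hence P = 9 and q = 16.
With the change applied: demand qd = 32 - P, supply qs = 3P - 11.
Equate the new curves: 32 - P = 3P - 11, giving 43 = 4P, P = 10.75, q = 21.25.
ΔP = 10.75 − 9 = +1.75.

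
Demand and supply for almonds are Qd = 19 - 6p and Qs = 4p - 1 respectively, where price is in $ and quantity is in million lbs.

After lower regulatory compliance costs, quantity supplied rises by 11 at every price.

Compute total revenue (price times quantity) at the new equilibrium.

Original equilibrium: 19 - 6p = 4p - 1 gives 20 = 10p, so p = 2 and Q = 7.
The new curves are Qd = 19 - 6p (demand) and Qs = 4p + 10 (supply).
Equate the new curves: 19 - 6p = 4p + 10, giving 9 = 10p, p = 0.9, Q = 13.6.
New expenditure = 0.9 × 13.6 = 12.24.

12.24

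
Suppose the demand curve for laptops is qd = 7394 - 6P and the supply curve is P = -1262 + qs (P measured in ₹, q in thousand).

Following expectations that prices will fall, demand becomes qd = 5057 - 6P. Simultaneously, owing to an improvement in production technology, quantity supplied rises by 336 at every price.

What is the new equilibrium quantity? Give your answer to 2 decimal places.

2092.14

Solve the original market: 7394 - 6P = P + 1262, hence P = 876 and q = 2138.
The new curves are qd = 5057 - 6P (demand) and qs = P + 1598 (supply).
Clearing the new market: 5057 - 6P = P + 1598, so P = 3459/7 ≈ 494.1429 and q = 14645/7 ≈ 2092.1429.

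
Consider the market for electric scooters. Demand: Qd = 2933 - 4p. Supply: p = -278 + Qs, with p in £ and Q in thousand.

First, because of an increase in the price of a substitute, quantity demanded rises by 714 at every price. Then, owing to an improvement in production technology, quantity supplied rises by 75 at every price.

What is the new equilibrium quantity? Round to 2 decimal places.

1011.80

Before the shock: 2933 - 4p = p + 278 ⇒ 2655 = 5p ⇒ p = 531, Q = 809.
The shock moves the curves to Qd = 3647 - 4p and Qs = p + 353.
Setting them equal: 3647 - 4p = p + 353 → 3294 = 5p, so p = 658.8 and Q = 1011.8.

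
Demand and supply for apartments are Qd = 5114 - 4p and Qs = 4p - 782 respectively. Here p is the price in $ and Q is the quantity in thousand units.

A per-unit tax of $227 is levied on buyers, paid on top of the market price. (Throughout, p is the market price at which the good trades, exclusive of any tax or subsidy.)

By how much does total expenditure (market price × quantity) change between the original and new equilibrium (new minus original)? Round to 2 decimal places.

Solve the original market: 5114 - 4p = 4p - 782, hence p = 737 and Q = 2166.
Since buyers pay the price plus the tax, the effective demand curve becomes Qd = 4206 - 4p.
Clearing the new market: 4206 - 4p = 4p - 782, so p = 623.5 and Q = 1712.
Expenditure moves from 737×2166 = 1596342 to 623.5×1712 = 1067432; change = -528910.00.

-528910.00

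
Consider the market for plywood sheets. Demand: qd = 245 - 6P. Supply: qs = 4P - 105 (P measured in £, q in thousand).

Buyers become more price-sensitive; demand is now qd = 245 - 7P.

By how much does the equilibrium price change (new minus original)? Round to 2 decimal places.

-3.18

Original equilibrium: 245 - 6P = 4P - 105 gives 350 = 10P, so P = 35 and q = 35.
The new curves are qd = 245 - 7P (demand) and qs = 4P - 105 (supply).
Setting them equal: 245 - 7P = 4P - 105 → 350 = 11P, so P = 350/11 ≈ 31.8182 and q = 245/11 ≈ 22.2727.
ΔP = 31.8182 − 35 = -3.18.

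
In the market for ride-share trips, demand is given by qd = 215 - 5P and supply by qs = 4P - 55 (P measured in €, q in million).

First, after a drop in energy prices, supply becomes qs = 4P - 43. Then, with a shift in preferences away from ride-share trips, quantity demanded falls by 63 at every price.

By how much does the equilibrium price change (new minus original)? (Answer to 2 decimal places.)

Initially, 215 - 5P = 4P - 55, so 270 = 9P and P = 30, q = 65.
The new curves are qd = 152 - 5P (demand) and qs = 4P - 43 (supply).
Equate the new curves: 152 - 5P = 4P - 43, giving 195 = 9P, P = 65/3 ≈ 21.6667, q = 131/3 ≈ 43.6667.
ΔP = 21.6667 − 30 = -8.33.

-8.33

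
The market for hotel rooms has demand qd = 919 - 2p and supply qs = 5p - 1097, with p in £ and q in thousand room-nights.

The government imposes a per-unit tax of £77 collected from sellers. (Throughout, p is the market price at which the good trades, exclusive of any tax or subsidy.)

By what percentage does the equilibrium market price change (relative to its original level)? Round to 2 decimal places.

+19.10

Original equilibrium: 919 - 2p = 5p - 1097 gives 2016 = 7p, so p = 288 and q = 343.
Since sellers keep the price net of the tax, the effective supply curve becomes qs = 5p - 1482.
Clearing the new market: 919 - 2p = 5p - 1482, so p = 343 and q = 233.
%Δp = (343 − 288) / 288 × 100 = +19.10%.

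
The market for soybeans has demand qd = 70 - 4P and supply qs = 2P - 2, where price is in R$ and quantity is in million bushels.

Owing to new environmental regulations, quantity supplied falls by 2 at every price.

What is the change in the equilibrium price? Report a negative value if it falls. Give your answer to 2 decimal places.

Initially, 70 - 4P = 2P - 2, so 72 = 6P and P = 12, q = 22.
After the shift, demand is qd = 70 - 4P and supply is qs = 2P - 4.
Setting them equal: 70 - 4P = 2P - 4 → 74 = 6P, so P = 37/3 ≈ 12.3333 and q = 62/3 ≈ 20.6667.
ΔP = 12.3333 − 12 = +0.33.

+0.33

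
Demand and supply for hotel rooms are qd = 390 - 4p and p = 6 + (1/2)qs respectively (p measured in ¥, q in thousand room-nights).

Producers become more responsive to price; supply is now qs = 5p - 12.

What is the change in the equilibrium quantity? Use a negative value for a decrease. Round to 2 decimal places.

+89.33

Initially, 390 - 4p = 2p - 12, so 402 = 6p and p = 67, q = 122.
The shock moves the curves to qd = 390 - 4p and qs = 5p - 12.
Setting them equal: 390 - 4p = 5p - 12 → 402 = 9p, so p = 134/3 ≈ 44.6667 and q = 634/3 ≈ 211.3333.
Δq = 211.3333 − 122 = +89.33.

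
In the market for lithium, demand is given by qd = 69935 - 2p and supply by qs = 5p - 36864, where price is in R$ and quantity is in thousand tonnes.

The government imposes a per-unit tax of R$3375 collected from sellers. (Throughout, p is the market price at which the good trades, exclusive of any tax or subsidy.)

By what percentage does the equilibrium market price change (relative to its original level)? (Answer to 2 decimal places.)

+15.80

Original equilibrium: 69935 - 2p = 5p - 36864 gives 106799 = 7p, so p = 15257 and q = 39421.
Since sellers keep the price net of the tax, the effective supply curve becomes qs = 5p - 53739.
New equilibrium: 69935 - 2p = 5p - 53739 ⇒ 123674 = 7p ⇒ p = 123674/7 ≈ 17667.7143, q = 242197/7 ≈ 34599.5714.
%Δp = (17667.7143 − 15257) / 15257 × 100 = +15.80%.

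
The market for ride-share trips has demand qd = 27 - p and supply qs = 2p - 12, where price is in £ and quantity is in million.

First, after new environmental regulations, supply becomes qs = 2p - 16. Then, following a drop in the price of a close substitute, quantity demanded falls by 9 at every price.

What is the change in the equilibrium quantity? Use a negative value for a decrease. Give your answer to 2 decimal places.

-7.33

Before the shock: 27 - p = 2p - 12 ⇒ 39 = 3p ⇒ p = 13, q = 14.
The new curves are qd = 18 - p (demand) and qs = 2p - 16 (supply).
New equilibrium: 18 - p = 2p - 16 ⇒ 34 = 3p ⇒ p = 34/3 ≈ 11.3333, q = 20/3 ≈ 6.6667.
Δq = 6.6667 − 14 = -7.33.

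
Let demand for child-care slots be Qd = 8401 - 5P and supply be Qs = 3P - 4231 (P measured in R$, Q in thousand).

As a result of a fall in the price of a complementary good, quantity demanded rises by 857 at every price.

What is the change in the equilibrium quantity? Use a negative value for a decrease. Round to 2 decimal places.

+321.38

Initially, 8401 - 5P = 3P - 4231, so 12632 = 8P and P = 1579, Q = 506.
After the shift, demand is Qd = 9258 - 5P and supply is Qs = 3P - 4231.
Clearing the new market: 9258 - 5P = 3P - 4231, so P = 1686.125 and Q = 827.375.
ΔQ = 827.375 − 506 = +321.38.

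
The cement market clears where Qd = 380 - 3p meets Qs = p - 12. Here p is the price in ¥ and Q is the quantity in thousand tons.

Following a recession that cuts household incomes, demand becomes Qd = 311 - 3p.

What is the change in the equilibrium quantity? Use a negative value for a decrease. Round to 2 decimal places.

Before the shock: 380 - 3p = p - 12 ⇒ 392 = 4p ⇒ p = 98, Q = 86.
With the change applied: demand Qd = 311 - 3p, supply Qs = p - 12.
Setting them equal: 311 - 3p = p - 12 → 323 = 4p, so p = 80.75 and Q = 68.75.
ΔQ = 68.75 − 86 = -17.25.

-17.25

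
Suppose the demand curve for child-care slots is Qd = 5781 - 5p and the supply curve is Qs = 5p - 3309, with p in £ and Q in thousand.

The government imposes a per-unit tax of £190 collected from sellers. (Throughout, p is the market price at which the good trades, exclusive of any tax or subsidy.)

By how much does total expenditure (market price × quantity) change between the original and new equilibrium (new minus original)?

-359480

Initially, 5781 - 5p = 5p - 3309, so 9090 = 10p and p = 909, Q = 1236.
Since sellers keep the price net of the tax, the effective supply curve becomes Qs = 5p - 4259.
New equilibrium: 5781 - 5p = 5p - 4259 ⇒ 10040 = 10p ⇒ p = 1004, Q = 761.
Expenditure moves from 909×1236 = 1123524 to 1004×761 = 764044; change = -359480.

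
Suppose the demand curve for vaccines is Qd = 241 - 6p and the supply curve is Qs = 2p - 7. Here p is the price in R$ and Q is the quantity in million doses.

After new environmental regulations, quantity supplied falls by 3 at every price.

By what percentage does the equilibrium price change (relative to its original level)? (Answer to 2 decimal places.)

Initially, 241 - 6p = 2p - 7, so 248 = 8p and p = 31, Q = 55.
After the shift, demand is Qd = 241 - 6p and supply is Qs = 2p - 10.
Setting them equal: 241 - 6p = 2p - 10 → 251 = 8p, so p = 31.375 and Q = 52.75.
%Δp = (31.375 − 31) / 31 × 100 = +1.21%.

+1.21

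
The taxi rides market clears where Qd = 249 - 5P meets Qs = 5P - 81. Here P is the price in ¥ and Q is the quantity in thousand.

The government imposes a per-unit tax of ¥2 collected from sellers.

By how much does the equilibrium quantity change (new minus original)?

Original equilibrium: 249 - 5P = 5P - 81 gives 330 = 10P, so P = 33 and Q = 84.
Since sellers keep the price net of the tax, the effective supply curve becomes Qs = 5P - 91.
New equilibrium: 249 - 5P = 5P - 91 ⇒ 340 = 10P ⇒ P = 34, Q = 79.
ΔQ = 79 − 84 = -5.

-5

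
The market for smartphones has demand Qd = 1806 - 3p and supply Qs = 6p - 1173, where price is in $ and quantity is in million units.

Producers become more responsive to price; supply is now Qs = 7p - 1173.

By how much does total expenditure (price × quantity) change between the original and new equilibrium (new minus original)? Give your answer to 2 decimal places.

+2671.17

Original equilibrium: 1806 - 3p = 6p - 1173 gives 2979 = 9p, so p = 331 and Q = 813.
After the shift, demand is Qd = 1806 - 3p and supply is Qs = 7p - 1173.
Equate the new curves: 1806 - 3p = 7p - 1173, giving 2979 = 10p, p = 297.9, Q = 912.3.
Expenditure moves from 331×813 = 269103 to 297.9×912.3 = 271774.17; change = +2671.17.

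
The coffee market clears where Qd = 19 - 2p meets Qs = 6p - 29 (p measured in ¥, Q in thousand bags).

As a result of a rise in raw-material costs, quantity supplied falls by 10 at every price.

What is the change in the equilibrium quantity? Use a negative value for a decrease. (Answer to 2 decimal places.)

-2.50

Initially, 19 - 2p = 6p - 29, so 48 = 8p and p = 6, Q = 7.
The shock moves the curves to Qd = 19 - 2p and Qs = 6p - 39.
New equilibrium: 19 - 2p = 6p - 39 ⇒ 58 = 8p ⇒ p = 7.25, Q = 4.5.
ΔQ = 4.5 − 7 = -2.50.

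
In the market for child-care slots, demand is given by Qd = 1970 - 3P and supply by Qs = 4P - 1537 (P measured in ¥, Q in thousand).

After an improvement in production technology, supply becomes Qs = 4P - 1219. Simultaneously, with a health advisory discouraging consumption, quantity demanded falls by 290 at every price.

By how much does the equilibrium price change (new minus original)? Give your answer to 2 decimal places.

-86.86

Solve the original market: 1970 - 3P = 4P - 1537, hence P = 501 and Q = 467.
With the change applied: demand Qd = 1680 - 3P, supply Qs = 4P - 1219.
Clearing the new market: 1680 - 3P = 4P - 1219, so P = 2899/7 ≈ 414.1429 and Q = 3063/7 ≈ 437.5714.
ΔP = 414.1429 − 501 = -86.86.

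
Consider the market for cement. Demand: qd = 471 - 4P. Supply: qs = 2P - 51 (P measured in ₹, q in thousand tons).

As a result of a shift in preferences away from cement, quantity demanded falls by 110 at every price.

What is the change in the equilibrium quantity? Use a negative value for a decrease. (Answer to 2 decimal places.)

-36.67

Solve the original market: 471 - 4P = 2P - 51, hence P = 87 and q = 123.
After the shift, demand is qd = 361 - 4P and supply is qs = 2P - 51.
New equilibrium: 361 - 4P = 2P - 51 ⇒ 412 = 6P ⇒ P = 206/3 ≈ 68.6667, q = 259/3 ≈ 86.3333.
Δq = 86.3333 − 123 = -36.67.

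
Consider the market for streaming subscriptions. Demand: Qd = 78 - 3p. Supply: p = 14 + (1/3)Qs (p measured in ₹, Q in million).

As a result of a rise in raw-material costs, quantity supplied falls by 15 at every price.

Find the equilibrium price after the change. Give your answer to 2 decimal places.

22.50

Solve the original market: 78 - 3p = 3p - 42, hence p = 20 and Q = 18.
The new curves are Qd = 78 - 3p (demand) and Qs = 3p - 57 (supply).
Equate the new curves: 78 - 3p = 3p - 57, giving 135 = 6p, p = 22.5, Q = 10.5.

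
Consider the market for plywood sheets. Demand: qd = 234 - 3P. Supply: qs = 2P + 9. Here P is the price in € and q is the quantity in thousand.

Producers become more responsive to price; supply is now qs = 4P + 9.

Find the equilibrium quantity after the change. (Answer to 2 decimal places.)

Initially, 234 - 3P = 2P + 9, so 225 = 5P and P = 45, q = 99.
After the shift, demand is qd = 234 - 3P and supply is qs = 4P + 9.
Clearing the new market: 234 - 3P = 4P + 9, so P = 225/7 ≈ 32.1429 and q = 963/7 ≈ 137.5714.

137.57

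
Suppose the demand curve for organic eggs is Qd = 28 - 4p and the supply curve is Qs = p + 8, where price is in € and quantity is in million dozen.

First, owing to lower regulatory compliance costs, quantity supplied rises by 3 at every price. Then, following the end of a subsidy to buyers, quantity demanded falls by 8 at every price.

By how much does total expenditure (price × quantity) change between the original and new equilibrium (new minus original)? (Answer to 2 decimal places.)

-24.96

Solve the original market: 28 - 4p = p + 8, hence p = 4 and Q = 12.
The shock moves the curves to Qd = 20 - 4p and Qs = p + 11.
Setting them equal: 20 - 4p = p + 11 → 9 = 5p, so p = 1.8 and Q = 12.8.
Expenditure moves from 4×12 = 48 to 1.8×12.8 = 23.04; change = -24.96.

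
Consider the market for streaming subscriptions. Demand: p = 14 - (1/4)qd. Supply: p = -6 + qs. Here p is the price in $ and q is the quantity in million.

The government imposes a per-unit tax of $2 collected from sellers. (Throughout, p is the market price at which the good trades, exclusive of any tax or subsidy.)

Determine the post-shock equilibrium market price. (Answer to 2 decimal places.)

10.40

Solve the original market: 56 - 4p = p + 6, hence p = 10 and q = 16.
Since sellers keep the price net of the tax, the effective supply curve becomes qs = p + 4.
Equate the new curves: 56 - 4p = p + 4, giving 52 = 5p, p = 10.4, q = 14.4.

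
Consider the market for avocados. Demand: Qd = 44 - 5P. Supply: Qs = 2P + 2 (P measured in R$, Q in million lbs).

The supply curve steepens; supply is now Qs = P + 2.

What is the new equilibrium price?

7

Before the shock: 44 - 5P = 2P + 2 ⇒ 42 = 7P ⇒ P = 6, Q = 14.
The new curves are Qd = 44 - 5P (demand) and Qs = P + 2 (supply).
Clearing the new market: 44 - 5P = P + 2, so P = 7 and Q = 9.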